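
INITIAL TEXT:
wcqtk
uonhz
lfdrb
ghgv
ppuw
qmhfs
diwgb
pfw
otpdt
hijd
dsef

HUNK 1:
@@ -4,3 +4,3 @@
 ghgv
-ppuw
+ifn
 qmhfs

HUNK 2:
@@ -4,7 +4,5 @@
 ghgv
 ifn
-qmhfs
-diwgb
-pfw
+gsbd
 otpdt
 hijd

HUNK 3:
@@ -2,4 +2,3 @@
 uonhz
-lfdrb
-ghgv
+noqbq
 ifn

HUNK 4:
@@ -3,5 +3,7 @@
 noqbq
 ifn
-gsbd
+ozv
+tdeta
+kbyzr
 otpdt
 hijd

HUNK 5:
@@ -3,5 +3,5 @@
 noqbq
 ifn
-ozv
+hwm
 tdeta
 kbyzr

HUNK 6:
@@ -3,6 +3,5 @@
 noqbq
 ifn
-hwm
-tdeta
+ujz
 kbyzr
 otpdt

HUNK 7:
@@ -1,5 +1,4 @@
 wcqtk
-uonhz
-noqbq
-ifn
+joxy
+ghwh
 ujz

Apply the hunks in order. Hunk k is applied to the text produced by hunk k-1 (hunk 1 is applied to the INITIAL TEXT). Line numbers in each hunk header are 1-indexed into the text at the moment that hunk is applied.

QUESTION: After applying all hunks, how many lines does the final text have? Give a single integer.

Hunk 1: at line 4 remove [ppuw] add [ifn] -> 11 lines: wcqtk uonhz lfdrb ghgv ifn qmhfs diwgb pfw otpdt hijd dsef
Hunk 2: at line 4 remove [qmhfs,diwgb,pfw] add [gsbd] -> 9 lines: wcqtk uonhz lfdrb ghgv ifn gsbd otpdt hijd dsef
Hunk 3: at line 2 remove [lfdrb,ghgv] add [noqbq] -> 8 lines: wcqtk uonhz noqbq ifn gsbd otpdt hijd dsef
Hunk 4: at line 3 remove [gsbd] add [ozv,tdeta,kbyzr] -> 10 lines: wcqtk uonhz noqbq ifn ozv tdeta kbyzr otpdt hijd dsef
Hunk 5: at line 3 remove [ozv] add [hwm] -> 10 lines: wcqtk uonhz noqbq ifn hwm tdeta kbyzr otpdt hijd dsef
Hunk 6: at line 3 remove [hwm,tdeta] add [ujz] -> 9 lines: wcqtk uonhz noqbq ifn ujz kbyzr otpdt hijd dsef
Hunk 7: at line 1 remove [uonhz,noqbq,ifn] add [joxy,ghwh] -> 8 lines: wcqtk joxy ghwh ujz kbyzr otpdt hijd dsef
Final line count: 8

Answer: 8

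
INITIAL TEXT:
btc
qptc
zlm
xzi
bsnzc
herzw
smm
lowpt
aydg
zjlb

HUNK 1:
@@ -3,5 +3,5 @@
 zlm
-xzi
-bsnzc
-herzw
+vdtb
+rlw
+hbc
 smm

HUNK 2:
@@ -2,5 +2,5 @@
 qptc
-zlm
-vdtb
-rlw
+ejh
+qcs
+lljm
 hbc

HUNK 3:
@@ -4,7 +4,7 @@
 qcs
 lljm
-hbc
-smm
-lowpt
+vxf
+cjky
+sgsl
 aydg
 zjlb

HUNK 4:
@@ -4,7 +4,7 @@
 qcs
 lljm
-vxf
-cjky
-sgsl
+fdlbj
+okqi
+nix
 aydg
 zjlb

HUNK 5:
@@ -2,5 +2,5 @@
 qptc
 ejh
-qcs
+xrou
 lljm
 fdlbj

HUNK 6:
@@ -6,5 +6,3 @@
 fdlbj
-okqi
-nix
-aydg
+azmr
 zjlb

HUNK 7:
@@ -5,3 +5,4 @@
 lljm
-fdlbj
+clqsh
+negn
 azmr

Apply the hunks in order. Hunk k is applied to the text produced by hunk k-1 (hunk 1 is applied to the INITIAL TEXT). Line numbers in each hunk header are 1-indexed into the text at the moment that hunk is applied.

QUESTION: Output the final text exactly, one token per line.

Hunk 1: at line 3 remove [xzi,bsnzc,herzw] add [vdtb,rlw,hbc] -> 10 lines: btc qptc zlm vdtb rlw hbc smm lowpt aydg zjlb
Hunk 2: at line 2 remove [zlm,vdtb,rlw] add [ejh,qcs,lljm] -> 10 lines: btc qptc ejh qcs lljm hbc smm lowpt aydg zjlb
Hunk 3: at line 4 remove [hbc,smm,lowpt] add [vxf,cjky,sgsl] -> 10 lines: btc qptc ejh qcs lljm vxf cjky sgsl aydg zjlb
Hunk 4: at line 4 remove [vxf,cjky,sgsl] add [fdlbj,okqi,nix] -> 10 lines: btc qptc ejh qcs lljm fdlbj okqi nix aydg zjlb
Hunk 5: at line 2 remove [qcs] add [xrou] -> 10 lines: btc qptc ejh xrou lljm fdlbj okqi nix aydg zjlb
Hunk 6: at line 6 remove [okqi,nix,aydg] add [azmr] -> 8 lines: btc qptc ejh xrou lljm fdlbj azmr zjlb
Hunk 7: at line 5 remove [fdlbj] add [clqsh,negn] -> 9 lines: btc qptc ejh xrou lljm clqsh negn azmr zjlb

Answer: btc
qptc
ejh
xrou
lljm
clqsh
negn
azmr
zjlb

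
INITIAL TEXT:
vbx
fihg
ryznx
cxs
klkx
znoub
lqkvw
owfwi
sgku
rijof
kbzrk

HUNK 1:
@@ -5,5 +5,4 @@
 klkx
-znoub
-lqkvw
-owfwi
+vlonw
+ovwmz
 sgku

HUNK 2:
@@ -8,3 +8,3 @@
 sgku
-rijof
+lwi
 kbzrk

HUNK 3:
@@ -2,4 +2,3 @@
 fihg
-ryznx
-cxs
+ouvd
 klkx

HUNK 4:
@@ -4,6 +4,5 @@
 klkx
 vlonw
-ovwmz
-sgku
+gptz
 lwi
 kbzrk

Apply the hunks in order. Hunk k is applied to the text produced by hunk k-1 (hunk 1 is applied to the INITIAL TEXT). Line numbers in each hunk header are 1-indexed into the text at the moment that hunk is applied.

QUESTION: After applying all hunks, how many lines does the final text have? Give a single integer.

Hunk 1: at line 5 remove [znoub,lqkvw,owfwi] add [vlonw,ovwmz] -> 10 lines: vbx fihg ryznx cxs klkx vlonw ovwmz sgku rijof kbzrk
Hunk 2: at line 8 remove [rijof] add [lwi] -> 10 lines: vbx fihg ryznx cxs klkx vlonw ovwmz sgku lwi kbzrk
Hunk 3: at line 2 remove [ryznx,cxs] add [ouvd] -> 9 lines: vbx fihg ouvd klkx vlonw ovwmz sgku lwi kbzrk
Hunk 4: at line 4 remove [ovwmz,sgku] add [gptz] -> 8 lines: vbx fihg ouvd klkx vlonw gptz lwi kbzrk
Final line count: 8

Answer: 8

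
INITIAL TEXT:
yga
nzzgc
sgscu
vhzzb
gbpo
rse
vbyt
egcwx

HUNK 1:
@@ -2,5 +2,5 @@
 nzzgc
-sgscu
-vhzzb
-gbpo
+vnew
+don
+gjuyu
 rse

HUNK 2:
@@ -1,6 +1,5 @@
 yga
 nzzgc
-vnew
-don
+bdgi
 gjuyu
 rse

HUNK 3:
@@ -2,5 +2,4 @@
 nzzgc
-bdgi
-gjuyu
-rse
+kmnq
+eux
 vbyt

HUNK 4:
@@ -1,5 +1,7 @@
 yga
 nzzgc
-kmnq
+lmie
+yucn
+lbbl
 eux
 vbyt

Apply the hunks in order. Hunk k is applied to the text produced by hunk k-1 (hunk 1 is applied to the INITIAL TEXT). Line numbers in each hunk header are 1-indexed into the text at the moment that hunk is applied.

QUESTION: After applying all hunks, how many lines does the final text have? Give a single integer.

Hunk 1: at line 2 remove [sgscu,vhzzb,gbpo] add [vnew,don,gjuyu] -> 8 lines: yga nzzgc vnew don gjuyu rse vbyt egcwx
Hunk 2: at line 1 remove [vnew,don] add [bdgi] -> 7 lines: yga nzzgc bdgi gjuyu rse vbyt egcwx
Hunk 3: at line 2 remove [bdgi,gjuyu,rse] add [kmnq,eux] -> 6 lines: yga nzzgc kmnq eux vbyt egcwx
Hunk 4: at line 1 remove [kmnq] add [lmie,yucn,lbbl] -> 8 lines: yga nzzgc lmie yucn lbbl eux vbyt egcwx
Final line count: 8

Answer: 8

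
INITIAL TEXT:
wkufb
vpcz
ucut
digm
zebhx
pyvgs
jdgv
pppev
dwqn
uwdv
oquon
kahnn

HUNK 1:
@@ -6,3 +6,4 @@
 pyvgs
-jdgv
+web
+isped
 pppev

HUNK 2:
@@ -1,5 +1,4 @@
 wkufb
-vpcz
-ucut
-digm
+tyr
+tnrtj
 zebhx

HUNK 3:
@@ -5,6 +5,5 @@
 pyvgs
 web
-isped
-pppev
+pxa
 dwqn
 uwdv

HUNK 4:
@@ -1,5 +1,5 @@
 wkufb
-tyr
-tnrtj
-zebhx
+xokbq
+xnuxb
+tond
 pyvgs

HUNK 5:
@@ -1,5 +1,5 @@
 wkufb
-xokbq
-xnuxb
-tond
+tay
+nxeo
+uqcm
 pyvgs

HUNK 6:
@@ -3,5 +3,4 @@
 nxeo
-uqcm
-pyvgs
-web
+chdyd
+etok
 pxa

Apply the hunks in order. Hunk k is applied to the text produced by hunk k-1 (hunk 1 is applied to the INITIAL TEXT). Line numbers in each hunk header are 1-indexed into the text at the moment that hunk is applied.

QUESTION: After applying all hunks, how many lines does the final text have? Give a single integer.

Answer: 10

Derivation:
Hunk 1: at line 6 remove [jdgv] add [web,isped] -> 13 lines: wkufb vpcz ucut digm zebhx pyvgs web isped pppev dwqn uwdv oquon kahnn
Hunk 2: at line 1 remove [vpcz,ucut,digm] add [tyr,tnrtj] -> 12 lines: wkufb tyr tnrtj zebhx pyvgs web isped pppev dwqn uwdv oquon kahnn
Hunk 3: at line 5 remove [isped,pppev] add [pxa] -> 11 lines: wkufb tyr tnrtj zebhx pyvgs web pxa dwqn uwdv oquon kahnn
Hunk 4: at line 1 remove [tyr,tnrtj,zebhx] add [xokbq,xnuxb,tond] -> 11 lines: wkufb xokbq xnuxb tond pyvgs web pxa dwqn uwdv oquon kahnn
Hunk 5: at line 1 remove [xokbq,xnuxb,tond] add [tay,nxeo,uqcm] -> 11 lines: wkufb tay nxeo uqcm pyvgs web pxa dwqn uwdv oquon kahnn
Hunk 6: at line 3 remove [uqcm,pyvgs,web] add [chdyd,etok] -> 10 lines: wkufb tay nxeo chdyd etok pxa dwqn uwdv oquon kahnn
Final line count: 10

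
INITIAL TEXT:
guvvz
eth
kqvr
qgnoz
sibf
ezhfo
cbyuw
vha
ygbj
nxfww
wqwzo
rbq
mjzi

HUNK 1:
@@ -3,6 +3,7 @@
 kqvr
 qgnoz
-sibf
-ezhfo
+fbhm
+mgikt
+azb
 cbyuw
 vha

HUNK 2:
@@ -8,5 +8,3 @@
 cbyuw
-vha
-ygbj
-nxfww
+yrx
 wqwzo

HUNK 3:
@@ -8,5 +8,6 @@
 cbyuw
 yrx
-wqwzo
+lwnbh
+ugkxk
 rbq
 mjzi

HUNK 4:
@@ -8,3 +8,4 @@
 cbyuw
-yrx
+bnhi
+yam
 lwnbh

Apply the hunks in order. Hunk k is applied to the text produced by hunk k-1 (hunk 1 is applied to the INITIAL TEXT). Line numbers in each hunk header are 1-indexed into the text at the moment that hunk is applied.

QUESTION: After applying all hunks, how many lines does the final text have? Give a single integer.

Hunk 1: at line 3 remove [sibf,ezhfo] add [fbhm,mgikt,azb] -> 14 lines: guvvz eth kqvr qgnoz fbhm mgikt azb cbyuw vha ygbj nxfww wqwzo rbq mjzi
Hunk 2: at line 8 remove [vha,ygbj,nxfww] add [yrx] -> 12 lines: guvvz eth kqvr qgnoz fbhm mgikt azb cbyuw yrx wqwzo rbq mjzi
Hunk 3: at line 8 remove [wqwzo] add [lwnbh,ugkxk] -> 13 lines: guvvz eth kqvr qgnoz fbhm mgikt azb cbyuw yrx lwnbh ugkxk rbq mjzi
Hunk 4: at line 8 remove [yrx] add [bnhi,yam] -> 14 lines: guvvz eth kqvr qgnoz fbhm mgikt azb cbyuw bnhi yam lwnbh ugkxk rbq mjzi
Final line count: 14

Answer: 14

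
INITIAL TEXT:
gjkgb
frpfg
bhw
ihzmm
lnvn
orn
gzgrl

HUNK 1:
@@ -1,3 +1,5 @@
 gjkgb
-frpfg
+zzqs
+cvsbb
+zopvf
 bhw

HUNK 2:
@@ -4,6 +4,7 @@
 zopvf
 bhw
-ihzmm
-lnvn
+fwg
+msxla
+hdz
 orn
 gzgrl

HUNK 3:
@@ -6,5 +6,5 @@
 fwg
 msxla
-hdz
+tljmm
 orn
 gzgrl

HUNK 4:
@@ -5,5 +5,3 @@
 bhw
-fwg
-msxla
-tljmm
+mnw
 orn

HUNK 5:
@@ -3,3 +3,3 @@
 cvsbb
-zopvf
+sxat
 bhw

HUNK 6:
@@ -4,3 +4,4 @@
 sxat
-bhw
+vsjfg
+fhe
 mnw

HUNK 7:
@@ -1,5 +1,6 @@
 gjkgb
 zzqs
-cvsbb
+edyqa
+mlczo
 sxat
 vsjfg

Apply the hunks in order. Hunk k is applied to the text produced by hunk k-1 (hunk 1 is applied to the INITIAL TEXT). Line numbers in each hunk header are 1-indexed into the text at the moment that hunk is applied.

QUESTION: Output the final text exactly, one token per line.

Answer: gjkgb
zzqs
edyqa
mlczo
sxat
vsjfg
fhe
mnw
orn
gzgrl

Derivation:
Hunk 1: at line 1 remove [frpfg] add [zzqs,cvsbb,zopvf] -> 9 lines: gjkgb zzqs cvsbb zopvf bhw ihzmm lnvn orn gzgrl
Hunk 2: at line 4 remove [ihzmm,lnvn] add [fwg,msxla,hdz] -> 10 lines: gjkgb zzqs cvsbb zopvf bhw fwg msxla hdz orn gzgrl
Hunk 3: at line 6 remove [hdz] add [tljmm] -> 10 lines: gjkgb zzqs cvsbb zopvf bhw fwg msxla tljmm orn gzgrl
Hunk 4: at line 5 remove [fwg,msxla,tljmm] add [mnw] -> 8 lines: gjkgb zzqs cvsbb zopvf bhw mnw orn gzgrl
Hunk 5: at line 3 remove [zopvf] add [sxat] -> 8 lines: gjkgb zzqs cvsbb sxat bhw mnw orn gzgrl
Hunk 6: at line 4 remove [bhw] add [vsjfg,fhe] -> 9 lines: gjkgb zzqs cvsbb sxat vsjfg fhe mnw orn gzgrl
Hunk 7: at line 1 remove [cvsbb] add [edyqa,mlczo] -> 10 lines: gjkgb zzqs edyqa mlczo sxat vsjfg fhe mnw orn gzgrl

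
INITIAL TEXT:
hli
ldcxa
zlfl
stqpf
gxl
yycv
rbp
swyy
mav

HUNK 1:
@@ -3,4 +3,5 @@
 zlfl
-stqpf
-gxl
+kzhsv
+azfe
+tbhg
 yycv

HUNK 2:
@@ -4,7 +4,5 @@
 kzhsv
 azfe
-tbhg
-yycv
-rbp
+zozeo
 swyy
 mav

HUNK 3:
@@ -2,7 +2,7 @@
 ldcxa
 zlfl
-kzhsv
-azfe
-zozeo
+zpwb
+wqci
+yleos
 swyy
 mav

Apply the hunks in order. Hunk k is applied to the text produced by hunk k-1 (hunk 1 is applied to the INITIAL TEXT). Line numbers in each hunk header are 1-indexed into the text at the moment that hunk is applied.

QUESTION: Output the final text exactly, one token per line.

Hunk 1: at line 3 remove [stqpf,gxl] add [kzhsv,azfe,tbhg] -> 10 lines: hli ldcxa zlfl kzhsv azfe tbhg yycv rbp swyy mav
Hunk 2: at line 4 remove [tbhg,yycv,rbp] add [zozeo] -> 8 lines: hli ldcxa zlfl kzhsv azfe zozeo swyy mav
Hunk 3: at line 2 remove [kzhsv,azfe,zozeo] add [zpwb,wqci,yleos] -> 8 lines: hli ldcxa zlfl zpwb wqci yleos swyy mav

Answer: hli
ldcxa
zlfl
zpwb
wqci
yleos
swyy
mav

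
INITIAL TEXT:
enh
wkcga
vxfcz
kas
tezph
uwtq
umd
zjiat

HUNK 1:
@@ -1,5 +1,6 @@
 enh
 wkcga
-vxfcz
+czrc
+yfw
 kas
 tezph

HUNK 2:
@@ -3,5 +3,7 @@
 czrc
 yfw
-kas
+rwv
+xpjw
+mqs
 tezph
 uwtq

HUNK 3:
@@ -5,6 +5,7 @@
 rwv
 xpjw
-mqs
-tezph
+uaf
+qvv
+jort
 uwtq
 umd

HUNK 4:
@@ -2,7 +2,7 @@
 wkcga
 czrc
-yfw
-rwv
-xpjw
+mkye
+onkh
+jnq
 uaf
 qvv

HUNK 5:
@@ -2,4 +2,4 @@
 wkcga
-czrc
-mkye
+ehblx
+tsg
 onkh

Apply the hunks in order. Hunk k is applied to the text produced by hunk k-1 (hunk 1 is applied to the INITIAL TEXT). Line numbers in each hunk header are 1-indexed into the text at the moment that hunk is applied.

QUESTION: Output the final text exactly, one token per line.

Answer: enh
wkcga
ehblx
tsg
onkh
jnq
uaf
qvv
jort
uwtq
umd
zjiat

Derivation:
Hunk 1: at line 1 remove [vxfcz] add [czrc,yfw] -> 9 lines: enh wkcga czrc yfw kas tezph uwtq umd zjiat
Hunk 2: at line 3 remove [kas] add [rwv,xpjw,mqs] -> 11 lines: enh wkcga czrc yfw rwv xpjw mqs tezph uwtq umd zjiat
Hunk 3: at line 5 remove [mqs,tezph] add [uaf,qvv,jort] -> 12 lines: enh wkcga czrc yfw rwv xpjw uaf qvv jort uwtq umd zjiat
Hunk 4: at line 2 remove [yfw,rwv,xpjw] add [mkye,onkh,jnq] -> 12 lines: enh wkcga czrc mkye onkh jnq uaf qvv jort uwtq umd zjiat
Hunk 5: at line 2 remove [czrc,mkye] add [ehblx,tsg] -> 12 lines: enh wkcga ehblx tsg onkh jnq uaf qvv jort uwtq umd zjiat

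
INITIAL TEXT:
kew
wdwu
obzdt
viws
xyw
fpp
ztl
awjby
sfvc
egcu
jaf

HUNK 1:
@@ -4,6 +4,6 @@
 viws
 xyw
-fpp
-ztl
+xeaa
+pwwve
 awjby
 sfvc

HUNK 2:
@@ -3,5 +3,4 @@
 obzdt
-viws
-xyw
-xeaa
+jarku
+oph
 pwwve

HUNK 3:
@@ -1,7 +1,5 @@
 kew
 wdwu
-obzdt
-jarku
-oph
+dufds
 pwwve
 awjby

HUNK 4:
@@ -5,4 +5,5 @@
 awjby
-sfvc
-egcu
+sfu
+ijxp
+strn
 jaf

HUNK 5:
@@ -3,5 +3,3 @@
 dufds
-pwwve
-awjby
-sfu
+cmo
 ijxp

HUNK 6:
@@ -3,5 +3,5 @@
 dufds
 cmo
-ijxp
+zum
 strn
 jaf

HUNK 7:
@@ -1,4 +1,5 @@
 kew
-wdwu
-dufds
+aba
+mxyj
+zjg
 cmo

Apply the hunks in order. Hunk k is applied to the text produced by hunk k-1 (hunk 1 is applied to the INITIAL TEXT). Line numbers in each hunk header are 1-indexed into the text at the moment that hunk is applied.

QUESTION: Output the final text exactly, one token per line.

Answer: kew
aba
mxyj
zjg
cmo
zum
strn
jaf

Derivation:
Hunk 1: at line 4 remove [fpp,ztl] add [xeaa,pwwve] -> 11 lines: kew wdwu obzdt viws xyw xeaa pwwve awjby sfvc egcu jaf
Hunk 2: at line 3 remove [viws,xyw,xeaa] add [jarku,oph] -> 10 lines: kew wdwu obzdt jarku oph pwwve awjby sfvc egcu jaf
Hunk 3: at line 1 remove [obzdt,jarku,oph] add [dufds] -> 8 lines: kew wdwu dufds pwwve awjby sfvc egcu jaf
Hunk 4: at line 5 remove [sfvc,egcu] add [sfu,ijxp,strn] -> 9 lines: kew wdwu dufds pwwve awjby sfu ijxp strn jaf
Hunk 5: at line 3 remove [pwwve,awjby,sfu] add [cmo] -> 7 lines: kew wdwu dufds cmo ijxp strn jaf
Hunk 6: at line 3 remove [ijxp] add [zum] -> 7 lines: kew wdwu dufds cmo zum strn jaf
Hunk 7: at line 1 remove [wdwu,dufds] add [aba,mxyj,zjg] -> 8 lines: kew aba mxyj zjg cmo zum strn jaf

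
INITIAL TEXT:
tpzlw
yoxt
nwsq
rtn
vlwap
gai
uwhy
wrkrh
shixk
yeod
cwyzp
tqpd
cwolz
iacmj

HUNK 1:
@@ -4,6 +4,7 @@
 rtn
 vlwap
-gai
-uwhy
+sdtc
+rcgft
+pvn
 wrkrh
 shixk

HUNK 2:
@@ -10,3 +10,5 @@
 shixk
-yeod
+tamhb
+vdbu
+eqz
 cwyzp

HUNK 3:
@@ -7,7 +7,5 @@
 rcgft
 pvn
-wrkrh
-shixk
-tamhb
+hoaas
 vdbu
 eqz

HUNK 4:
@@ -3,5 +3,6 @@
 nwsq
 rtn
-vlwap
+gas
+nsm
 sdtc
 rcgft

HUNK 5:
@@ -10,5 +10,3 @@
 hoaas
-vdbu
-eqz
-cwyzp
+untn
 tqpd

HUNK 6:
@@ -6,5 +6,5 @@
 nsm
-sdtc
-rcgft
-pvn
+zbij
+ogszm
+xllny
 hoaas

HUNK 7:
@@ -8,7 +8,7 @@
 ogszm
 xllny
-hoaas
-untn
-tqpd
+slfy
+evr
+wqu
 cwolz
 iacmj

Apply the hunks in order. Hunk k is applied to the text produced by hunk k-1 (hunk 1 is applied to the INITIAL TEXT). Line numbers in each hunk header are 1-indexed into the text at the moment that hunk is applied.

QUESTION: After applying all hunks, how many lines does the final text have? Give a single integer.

Answer: 14

Derivation:
Hunk 1: at line 4 remove [gai,uwhy] add [sdtc,rcgft,pvn] -> 15 lines: tpzlw yoxt nwsq rtn vlwap sdtc rcgft pvn wrkrh shixk yeod cwyzp tqpd cwolz iacmj
Hunk 2: at line 10 remove [yeod] add [tamhb,vdbu,eqz] -> 17 lines: tpzlw yoxt nwsq rtn vlwap sdtc rcgft pvn wrkrh shixk tamhb vdbu eqz cwyzp tqpd cwolz iacmj
Hunk 3: at line 7 remove [wrkrh,shixk,tamhb] add [hoaas] -> 15 lines: tpzlw yoxt nwsq rtn vlwap sdtc rcgft pvn hoaas vdbu eqz cwyzp tqpd cwolz iacmj
Hunk 4: at line 3 remove [vlwap] add [gas,nsm] -> 16 lines: tpzlw yoxt nwsq rtn gas nsm sdtc rcgft pvn hoaas vdbu eqz cwyzp tqpd cwolz iacmj
Hunk 5: at line 10 remove [vdbu,eqz,cwyzp] add [untn] -> 14 lines: tpzlw yoxt nwsq rtn gas nsm sdtc rcgft pvn hoaas untn tqpd cwolz iacmj
Hunk 6: at line 6 remove [sdtc,rcgft,pvn] add [zbij,ogszm,xllny] -> 14 lines: tpzlw yoxt nwsq rtn gas nsm zbij ogszm xllny hoaas untn tqpd cwolz iacmj
Hunk 7: at line 8 remove [hoaas,untn,tqpd] add [slfy,evr,wqu] -> 14 lines: tpzlw yoxt nwsq rtn gas nsm zbij ogszm xllny slfy evr wqu cwolz iacmj
Final line count: 14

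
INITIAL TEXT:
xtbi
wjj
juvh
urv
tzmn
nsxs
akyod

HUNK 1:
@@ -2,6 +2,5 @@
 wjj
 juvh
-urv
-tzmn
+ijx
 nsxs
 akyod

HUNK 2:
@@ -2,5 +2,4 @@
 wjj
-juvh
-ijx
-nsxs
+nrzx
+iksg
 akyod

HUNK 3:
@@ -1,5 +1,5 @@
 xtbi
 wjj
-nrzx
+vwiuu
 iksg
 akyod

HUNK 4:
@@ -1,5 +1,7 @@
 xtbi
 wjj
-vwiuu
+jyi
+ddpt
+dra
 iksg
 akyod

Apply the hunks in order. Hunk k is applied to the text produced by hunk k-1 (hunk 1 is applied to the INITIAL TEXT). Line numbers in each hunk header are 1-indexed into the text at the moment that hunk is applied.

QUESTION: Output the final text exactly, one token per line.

Answer: xtbi
wjj
jyi
ddpt
dra
iksg
akyod

Derivation:
Hunk 1: at line 2 remove [urv,tzmn] add [ijx] -> 6 lines: xtbi wjj juvh ijx nsxs akyod
Hunk 2: at line 2 remove [juvh,ijx,nsxs] add [nrzx,iksg] -> 5 lines: xtbi wjj nrzx iksg akyod
Hunk 3: at line 1 remove [nrzx] add [vwiuu] -> 5 lines: xtbi wjj vwiuu iksg akyod
Hunk 4: at line 1 remove [vwiuu] add [jyi,ddpt,dra] -> 7 lines: xtbi wjj jyi ddpt dra iksg akyod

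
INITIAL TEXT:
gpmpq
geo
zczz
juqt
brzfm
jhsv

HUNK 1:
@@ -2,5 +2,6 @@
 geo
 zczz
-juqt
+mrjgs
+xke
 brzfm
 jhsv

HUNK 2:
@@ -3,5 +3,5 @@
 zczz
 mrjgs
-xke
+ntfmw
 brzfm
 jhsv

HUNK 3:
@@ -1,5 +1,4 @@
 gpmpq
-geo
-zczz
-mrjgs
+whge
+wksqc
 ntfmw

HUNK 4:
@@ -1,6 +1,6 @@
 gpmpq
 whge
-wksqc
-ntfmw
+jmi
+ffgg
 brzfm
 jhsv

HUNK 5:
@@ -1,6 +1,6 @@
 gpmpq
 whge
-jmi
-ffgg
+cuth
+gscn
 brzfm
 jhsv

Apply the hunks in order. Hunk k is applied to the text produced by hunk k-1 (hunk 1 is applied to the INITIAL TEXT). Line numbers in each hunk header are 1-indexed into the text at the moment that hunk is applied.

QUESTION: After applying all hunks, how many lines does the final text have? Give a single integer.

Answer: 6

Derivation:
Hunk 1: at line 2 remove [juqt] add [mrjgs,xke] -> 7 lines: gpmpq geo zczz mrjgs xke brzfm jhsv
Hunk 2: at line 3 remove [xke] add [ntfmw] -> 7 lines: gpmpq geo zczz mrjgs ntfmw brzfm jhsv
Hunk 3: at line 1 remove [geo,zczz,mrjgs] add [whge,wksqc] -> 6 lines: gpmpq whge wksqc ntfmw brzfm jhsv
Hunk 4: at line 1 remove [wksqc,ntfmw] add [jmi,ffgg] -> 6 lines: gpmpq whge jmi ffgg brzfm jhsv
Hunk 5: at line 1 remove [jmi,ffgg] add [cuth,gscn] -> 6 lines: gpmpq whge cuth gscn brzfm jhsv
Final line count: 6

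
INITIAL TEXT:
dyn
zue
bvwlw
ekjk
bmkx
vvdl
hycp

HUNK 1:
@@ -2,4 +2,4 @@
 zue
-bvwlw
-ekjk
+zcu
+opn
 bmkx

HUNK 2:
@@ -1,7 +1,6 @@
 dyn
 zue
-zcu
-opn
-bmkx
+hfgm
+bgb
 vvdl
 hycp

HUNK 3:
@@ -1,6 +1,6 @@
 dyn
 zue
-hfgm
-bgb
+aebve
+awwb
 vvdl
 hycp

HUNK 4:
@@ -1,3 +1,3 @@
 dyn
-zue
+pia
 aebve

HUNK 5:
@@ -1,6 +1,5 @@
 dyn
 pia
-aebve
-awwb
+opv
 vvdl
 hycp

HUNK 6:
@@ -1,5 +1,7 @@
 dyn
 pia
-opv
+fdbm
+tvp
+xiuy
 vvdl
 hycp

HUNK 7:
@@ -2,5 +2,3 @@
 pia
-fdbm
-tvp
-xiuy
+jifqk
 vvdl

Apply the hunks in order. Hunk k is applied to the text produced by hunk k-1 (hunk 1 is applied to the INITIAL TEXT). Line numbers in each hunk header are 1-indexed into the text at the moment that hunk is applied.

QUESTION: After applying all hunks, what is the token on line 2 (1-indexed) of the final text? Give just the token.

Answer: pia

Derivation:
Hunk 1: at line 2 remove [bvwlw,ekjk] add [zcu,opn] -> 7 lines: dyn zue zcu opn bmkx vvdl hycp
Hunk 2: at line 1 remove [zcu,opn,bmkx] add [hfgm,bgb] -> 6 lines: dyn zue hfgm bgb vvdl hycp
Hunk 3: at line 1 remove [hfgm,bgb] add [aebve,awwb] -> 6 lines: dyn zue aebve awwb vvdl hycp
Hunk 4: at line 1 remove [zue] add [pia] -> 6 lines: dyn pia aebve awwb vvdl hycp
Hunk 5: at line 1 remove [aebve,awwb] add [opv] -> 5 lines: dyn pia opv vvdl hycp
Hunk 6: at line 1 remove [opv] add [fdbm,tvp,xiuy] -> 7 lines: dyn pia fdbm tvp xiuy vvdl hycp
Hunk 7: at line 2 remove [fdbm,tvp,xiuy] add [jifqk] -> 5 lines: dyn pia jifqk vvdl hycp
Final line 2: pia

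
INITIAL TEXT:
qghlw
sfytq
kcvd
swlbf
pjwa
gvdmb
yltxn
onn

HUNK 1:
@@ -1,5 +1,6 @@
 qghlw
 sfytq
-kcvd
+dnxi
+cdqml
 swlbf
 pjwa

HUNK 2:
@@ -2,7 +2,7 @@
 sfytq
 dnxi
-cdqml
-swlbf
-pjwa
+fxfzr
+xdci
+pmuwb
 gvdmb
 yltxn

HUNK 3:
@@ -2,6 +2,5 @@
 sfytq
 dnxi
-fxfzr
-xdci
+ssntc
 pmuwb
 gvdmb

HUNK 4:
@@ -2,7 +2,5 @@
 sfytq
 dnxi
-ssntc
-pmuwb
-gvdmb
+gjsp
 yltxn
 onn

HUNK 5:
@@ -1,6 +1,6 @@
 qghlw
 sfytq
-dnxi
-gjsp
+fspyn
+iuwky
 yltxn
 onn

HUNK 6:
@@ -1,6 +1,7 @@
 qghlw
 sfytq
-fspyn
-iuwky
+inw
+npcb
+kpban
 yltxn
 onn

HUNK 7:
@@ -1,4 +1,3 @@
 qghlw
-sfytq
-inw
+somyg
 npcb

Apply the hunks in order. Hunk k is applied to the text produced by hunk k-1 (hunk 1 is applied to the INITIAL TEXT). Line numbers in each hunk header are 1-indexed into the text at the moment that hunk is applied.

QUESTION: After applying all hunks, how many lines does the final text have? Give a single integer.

Answer: 6

Derivation:
Hunk 1: at line 1 remove [kcvd] add [dnxi,cdqml] -> 9 lines: qghlw sfytq dnxi cdqml swlbf pjwa gvdmb yltxn onn
Hunk 2: at line 2 remove [cdqml,swlbf,pjwa] add [fxfzr,xdci,pmuwb] -> 9 lines: qghlw sfytq dnxi fxfzr xdci pmuwb gvdmb yltxn onn
Hunk 3: at line 2 remove [fxfzr,xdci] add [ssntc] -> 8 lines: qghlw sfytq dnxi ssntc pmuwb gvdmb yltxn onn
Hunk 4: at line 2 remove [ssntc,pmuwb,gvdmb] add [gjsp] -> 6 lines: qghlw sfytq dnxi gjsp yltxn onn
Hunk 5: at line 1 remove [dnxi,gjsp] add [fspyn,iuwky] -> 6 lines: qghlw sfytq fspyn iuwky yltxn onn
Hunk 6: at line 1 remove [fspyn,iuwky] add [inw,npcb,kpban] -> 7 lines: qghlw sfytq inw npcb kpban yltxn onn
Hunk 7: at line 1 remove [sfytq,inw] add [somyg] -> 6 lines: qghlw somyg npcb kpban yltxn onn
Final line count: 6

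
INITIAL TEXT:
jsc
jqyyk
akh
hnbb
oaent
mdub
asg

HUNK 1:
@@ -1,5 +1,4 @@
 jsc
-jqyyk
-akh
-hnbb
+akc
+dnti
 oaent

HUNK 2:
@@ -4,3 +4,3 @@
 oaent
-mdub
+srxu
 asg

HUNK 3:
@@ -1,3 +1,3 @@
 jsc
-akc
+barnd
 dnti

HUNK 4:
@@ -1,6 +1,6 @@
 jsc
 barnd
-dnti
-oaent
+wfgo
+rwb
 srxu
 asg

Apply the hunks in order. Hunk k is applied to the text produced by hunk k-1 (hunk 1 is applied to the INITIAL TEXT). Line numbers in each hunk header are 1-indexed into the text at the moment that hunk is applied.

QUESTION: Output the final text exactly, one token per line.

Hunk 1: at line 1 remove [jqyyk,akh,hnbb] add [akc,dnti] -> 6 lines: jsc akc dnti oaent mdub asg
Hunk 2: at line 4 remove [mdub] add [srxu] -> 6 lines: jsc akc dnti oaent srxu asg
Hunk 3: at line 1 remove [akc] add [barnd] -> 6 lines: jsc barnd dnti oaent srxu asg
Hunk 4: at line 1 remove [dnti,oaent] add [wfgo,rwb] -> 6 lines: jsc barnd wfgo rwb srxu asg

Answer: jsc
barnd
wfgo
rwb
srxu
asg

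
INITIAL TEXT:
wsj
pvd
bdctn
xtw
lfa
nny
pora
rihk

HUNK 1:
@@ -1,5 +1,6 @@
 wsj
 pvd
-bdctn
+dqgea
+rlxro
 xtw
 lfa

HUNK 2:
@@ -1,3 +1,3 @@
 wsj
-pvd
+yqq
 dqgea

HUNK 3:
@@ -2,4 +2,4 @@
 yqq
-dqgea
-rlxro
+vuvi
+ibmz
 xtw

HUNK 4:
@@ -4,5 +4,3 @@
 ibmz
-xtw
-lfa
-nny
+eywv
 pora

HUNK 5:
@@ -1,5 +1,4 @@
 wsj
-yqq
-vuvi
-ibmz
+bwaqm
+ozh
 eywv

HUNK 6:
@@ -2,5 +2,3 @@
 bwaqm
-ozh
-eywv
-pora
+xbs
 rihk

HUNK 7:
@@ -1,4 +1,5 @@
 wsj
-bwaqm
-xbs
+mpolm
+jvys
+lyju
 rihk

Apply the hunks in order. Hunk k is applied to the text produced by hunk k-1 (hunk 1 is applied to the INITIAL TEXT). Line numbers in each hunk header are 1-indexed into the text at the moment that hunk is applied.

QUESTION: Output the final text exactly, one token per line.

Hunk 1: at line 1 remove [bdctn] add [dqgea,rlxro] -> 9 lines: wsj pvd dqgea rlxro xtw lfa nny pora rihk
Hunk 2: at line 1 remove [pvd] add [yqq] -> 9 lines: wsj yqq dqgea rlxro xtw lfa nny pora rihk
Hunk 3: at line 2 remove [dqgea,rlxro] add [vuvi,ibmz] -> 9 lines: wsj yqq vuvi ibmz xtw lfa nny pora rihk
Hunk 4: at line 4 remove [xtw,lfa,nny] add [eywv] -> 7 lines: wsj yqq vuvi ibmz eywv pora rihk
Hunk 5: at line 1 remove [yqq,vuvi,ibmz] add [bwaqm,ozh] -> 6 lines: wsj bwaqm ozh eywv pora rihk
Hunk 6: at line 2 remove [ozh,eywv,pora] add [xbs] -> 4 lines: wsj bwaqm xbs rihk
Hunk 7: at line 1 remove [bwaqm,xbs] add [mpolm,jvys,lyju] -> 5 lines: wsj mpolm jvys lyju rihk

Answer: wsj
mpolm
jvys
lyju
rihk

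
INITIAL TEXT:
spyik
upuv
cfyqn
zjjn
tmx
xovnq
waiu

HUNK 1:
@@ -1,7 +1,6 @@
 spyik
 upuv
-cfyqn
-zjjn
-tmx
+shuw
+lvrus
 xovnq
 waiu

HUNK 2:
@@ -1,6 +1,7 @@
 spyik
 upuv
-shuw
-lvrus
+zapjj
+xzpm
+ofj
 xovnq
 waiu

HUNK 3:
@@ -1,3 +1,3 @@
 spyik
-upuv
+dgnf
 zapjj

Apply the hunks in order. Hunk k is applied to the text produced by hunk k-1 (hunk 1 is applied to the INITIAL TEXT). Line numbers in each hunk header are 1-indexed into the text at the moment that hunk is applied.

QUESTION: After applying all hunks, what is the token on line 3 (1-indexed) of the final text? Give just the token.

Hunk 1: at line 1 remove [cfyqn,zjjn,tmx] add [shuw,lvrus] -> 6 lines: spyik upuv shuw lvrus xovnq waiu
Hunk 2: at line 1 remove [shuw,lvrus] add [zapjj,xzpm,ofj] -> 7 lines: spyik upuv zapjj xzpm ofj xovnq waiu
Hunk 3: at line 1 remove [upuv] add [dgnf] -> 7 lines: spyik dgnf zapjj xzpm ofj xovnq waiu
Final line 3: zapjj

Answer: zapjj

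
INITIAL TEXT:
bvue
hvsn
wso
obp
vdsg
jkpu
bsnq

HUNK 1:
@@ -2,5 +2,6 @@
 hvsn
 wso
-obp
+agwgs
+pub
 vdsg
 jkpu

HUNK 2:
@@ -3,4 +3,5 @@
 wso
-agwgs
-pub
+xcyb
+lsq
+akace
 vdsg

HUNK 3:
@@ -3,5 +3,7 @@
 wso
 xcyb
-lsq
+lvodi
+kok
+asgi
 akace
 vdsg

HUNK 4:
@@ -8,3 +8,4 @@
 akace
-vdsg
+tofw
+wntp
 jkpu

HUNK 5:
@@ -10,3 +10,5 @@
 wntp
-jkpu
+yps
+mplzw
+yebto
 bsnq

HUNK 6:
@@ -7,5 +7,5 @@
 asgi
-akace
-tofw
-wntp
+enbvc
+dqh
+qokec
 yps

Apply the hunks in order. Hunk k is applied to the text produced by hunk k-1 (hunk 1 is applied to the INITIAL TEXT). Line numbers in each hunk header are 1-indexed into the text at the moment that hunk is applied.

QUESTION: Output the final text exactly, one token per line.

Answer: bvue
hvsn
wso
xcyb
lvodi
kok
asgi
enbvc
dqh
qokec
yps
mplzw
yebto
bsnq

Derivation:
Hunk 1: at line 2 remove [obp] add [agwgs,pub] -> 8 lines: bvue hvsn wso agwgs pub vdsg jkpu bsnq
Hunk 2: at line 3 remove [agwgs,pub] add [xcyb,lsq,akace] -> 9 lines: bvue hvsn wso xcyb lsq akace vdsg jkpu bsnq
Hunk 3: at line 3 remove [lsq] add [lvodi,kok,asgi] -> 11 lines: bvue hvsn wso xcyb lvodi kok asgi akace vdsg jkpu bsnq
Hunk 4: at line 8 remove [vdsg] add [tofw,wntp] -> 12 lines: bvue hvsn wso xcyb lvodi kok asgi akace tofw wntp jkpu bsnq
Hunk 5: at line 10 remove [jkpu] add [yps,mplzw,yebto] -> 14 lines: bvue hvsn wso xcyb lvodi kok asgi akace tofw wntp yps mplzw yebto bsnq
Hunk 6: at line 7 remove [akace,tofw,wntp] add [enbvc,dqh,qokec] -> 14 lines: bvue hvsn wso xcyb lvodi kok asgi enbvc dqh qokec yps mplzw yebto bsnq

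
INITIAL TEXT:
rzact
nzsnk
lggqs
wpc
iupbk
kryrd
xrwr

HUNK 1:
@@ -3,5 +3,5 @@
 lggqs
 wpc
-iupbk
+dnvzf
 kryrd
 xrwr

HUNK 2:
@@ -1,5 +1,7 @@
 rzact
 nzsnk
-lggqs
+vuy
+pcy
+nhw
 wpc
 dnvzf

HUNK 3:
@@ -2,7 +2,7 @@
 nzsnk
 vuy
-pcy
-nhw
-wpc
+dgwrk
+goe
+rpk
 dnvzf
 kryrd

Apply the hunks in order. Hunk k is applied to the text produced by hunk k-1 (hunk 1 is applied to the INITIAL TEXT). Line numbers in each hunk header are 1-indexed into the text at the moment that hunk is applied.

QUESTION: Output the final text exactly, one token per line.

Hunk 1: at line 3 remove [iupbk] add [dnvzf] -> 7 lines: rzact nzsnk lggqs wpc dnvzf kryrd xrwr
Hunk 2: at line 1 remove [lggqs] add [vuy,pcy,nhw] -> 9 lines: rzact nzsnk vuy pcy nhw wpc dnvzf kryrd xrwr
Hunk 3: at line 2 remove [pcy,nhw,wpc] add [dgwrk,goe,rpk] -> 9 lines: rzact nzsnk vuy dgwrk goe rpk dnvzf kryrd xrwr

Answer: rzact
nzsnk
vuy
dgwrk
goe
rpk
dnvzf
kryrd
xrwr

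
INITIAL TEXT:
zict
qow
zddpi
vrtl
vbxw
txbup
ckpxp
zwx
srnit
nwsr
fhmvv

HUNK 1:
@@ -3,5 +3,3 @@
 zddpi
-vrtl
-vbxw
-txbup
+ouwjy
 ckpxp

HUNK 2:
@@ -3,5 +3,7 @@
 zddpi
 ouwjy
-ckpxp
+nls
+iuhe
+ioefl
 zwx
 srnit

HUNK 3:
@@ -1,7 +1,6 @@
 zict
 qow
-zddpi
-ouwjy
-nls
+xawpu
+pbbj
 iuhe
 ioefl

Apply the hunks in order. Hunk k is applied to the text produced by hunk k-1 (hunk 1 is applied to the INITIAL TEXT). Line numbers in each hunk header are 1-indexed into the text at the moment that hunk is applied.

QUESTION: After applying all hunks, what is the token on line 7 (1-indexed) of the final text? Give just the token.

Answer: zwx

Derivation:
Hunk 1: at line 3 remove [vrtl,vbxw,txbup] add [ouwjy] -> 9 lines: zict qow zddpi ouwjy ckpxp zwx srnit nwsr fhmvv
Hunk 2: at line 3 remove [ckpxp] add [nls,iuhe,ioefl] -> 11 lines: zict qow zddpi ouwjy nls iuhe ioefl zwx srnit nwsr fhmvv
Hunk 3: at line 1 remove [zddpi,ouwjy,nls] add [xawpu,pbbj] -> 10 lines: zict qow xawpu pbbj iuhe ioefl zwx srnit nwsr fhmvv
Final line 7: zwx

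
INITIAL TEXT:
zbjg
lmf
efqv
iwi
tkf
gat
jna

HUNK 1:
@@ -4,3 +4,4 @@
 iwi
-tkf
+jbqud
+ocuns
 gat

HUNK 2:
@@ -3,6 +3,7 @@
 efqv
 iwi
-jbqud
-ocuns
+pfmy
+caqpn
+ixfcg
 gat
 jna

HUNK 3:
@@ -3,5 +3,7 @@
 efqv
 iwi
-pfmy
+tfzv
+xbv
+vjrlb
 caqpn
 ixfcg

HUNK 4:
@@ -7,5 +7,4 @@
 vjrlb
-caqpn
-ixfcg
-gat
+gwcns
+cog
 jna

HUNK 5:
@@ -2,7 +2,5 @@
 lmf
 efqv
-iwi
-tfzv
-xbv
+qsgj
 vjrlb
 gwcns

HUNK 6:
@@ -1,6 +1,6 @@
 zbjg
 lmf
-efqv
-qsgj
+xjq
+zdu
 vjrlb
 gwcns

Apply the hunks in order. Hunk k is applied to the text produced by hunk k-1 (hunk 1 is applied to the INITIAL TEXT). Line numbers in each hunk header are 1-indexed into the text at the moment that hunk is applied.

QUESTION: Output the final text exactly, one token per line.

Hunk 1: at line 4 remove [tkf] add [jbqud,ocuns] -> 8 lines: zbjg lmf efqv iwi jbqud ocuns gat jna
Hunk 2: at line 3 remove [jbqud,ocuns] add [pfmy,caqpn,ixfcg] -> 9 lines: zbjg lmf efqv iwi pfmy caqpn ixfcg gat jna
Hunk 3: at line 3 remove [pfmy] add [tfzv,xbv,vjrlb] -> 11 lines: zbjg lmf efqv iwi tfzv xbv vjrlb caqpn ixfcg gat jna
Hunk 4: at line 7 remove [caqpn,ixfcg,gat] add [gwcns,cog] -> 10 lines: zbjg lmf efqv iwi tfzv xbv vjrlb gwcns cog jna
Hunk 5: at line 2 remove [iwi,tfzv,xbv] add [qsgj] -> 8 lines: zbjg lmf efqv qsgj vjrlb gwcns cog jna
Hunk 6: at line 1 remove [efqv,qsgj] add [xjq,zdu] -> 8 lines: zbjg lmf xjq zdu vjrlb gwcns cog jna

Answer: zbjg
lmf
xjq
zdu
vjrlb
gwcns
cog
jna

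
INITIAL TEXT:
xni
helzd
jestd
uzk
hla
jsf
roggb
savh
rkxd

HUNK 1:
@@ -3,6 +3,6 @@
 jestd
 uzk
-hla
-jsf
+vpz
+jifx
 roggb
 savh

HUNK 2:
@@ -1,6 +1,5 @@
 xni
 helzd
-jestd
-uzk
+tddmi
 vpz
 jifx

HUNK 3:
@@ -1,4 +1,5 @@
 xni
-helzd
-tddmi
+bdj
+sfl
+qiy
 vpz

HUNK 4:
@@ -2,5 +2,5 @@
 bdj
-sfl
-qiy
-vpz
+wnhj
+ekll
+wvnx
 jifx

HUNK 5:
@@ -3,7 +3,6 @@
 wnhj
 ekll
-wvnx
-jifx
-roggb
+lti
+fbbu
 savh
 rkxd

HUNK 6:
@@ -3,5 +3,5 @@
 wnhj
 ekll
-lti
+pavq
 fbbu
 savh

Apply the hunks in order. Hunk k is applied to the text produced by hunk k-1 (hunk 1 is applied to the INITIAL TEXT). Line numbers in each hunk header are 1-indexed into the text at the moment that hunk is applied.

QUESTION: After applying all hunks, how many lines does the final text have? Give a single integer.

Answer: 8

Derivation:
Hunk 1: at line 3 remove [hla,jsf] add [vpz,jifx] -> 9 lines: xni helzd jestd uzk vpz jifx roggb savh rkxd
Hunk 2: at line 1 remove [jestd,uzk] add [tddmi] -> 8 lines: xni helzd tddmi vpz jifx roggb savh rkxd
Hunk 3: at line 1 remove [helzd,tddmi] add [bdj,sfl,qiy] -> 9 lines: xni bdj sfl qiy vpz jifx roggb savh rkxd
Hunk 4: at line 2 remove [sfl,qiy,vpz] add [wnhj,ekll,wvnx] -> 9 lines: xni bdj wnhj ekll wvnx jifx roggb savh rkxd
Hunk 5: at line 3 remove [wvnx,jifx,roggb] add [lti,fbbu] -> 8 lines: xni bdj wnhj ekll lti fbbu savh rkxd
Hunk 6: at line 3 remove [lti] add [pavq] -> 8 lines: xni bdj wnhj ekll pavq fbbu savh rkxd
Final line count: 8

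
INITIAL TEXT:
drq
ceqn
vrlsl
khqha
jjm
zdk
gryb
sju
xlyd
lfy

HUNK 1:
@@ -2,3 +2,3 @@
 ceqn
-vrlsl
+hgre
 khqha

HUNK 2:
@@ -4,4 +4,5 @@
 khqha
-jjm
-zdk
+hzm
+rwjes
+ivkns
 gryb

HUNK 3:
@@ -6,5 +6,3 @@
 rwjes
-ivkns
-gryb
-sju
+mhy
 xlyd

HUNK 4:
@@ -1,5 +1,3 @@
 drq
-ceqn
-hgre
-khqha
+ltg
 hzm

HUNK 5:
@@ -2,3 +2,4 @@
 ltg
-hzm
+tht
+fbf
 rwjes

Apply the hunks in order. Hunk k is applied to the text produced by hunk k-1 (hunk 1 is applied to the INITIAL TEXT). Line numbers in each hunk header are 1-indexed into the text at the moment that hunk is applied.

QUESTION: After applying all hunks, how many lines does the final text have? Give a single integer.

Hunk 1: at line 2 remove [vrlsl] add [hgre] -> 10 lines: drq ceqn hgre khqha jjm zdk gryb sju xlyd lfy
Hunk 2: at line 4 remove [jjm,zdk] add [hzm,rwjes,ivkns] -> 11 lines: drq ceqn hgre khqha hzm rwjes ivkns gryb sju xlyd lfy
Hunk 3: at line 6 remove [ivkns,gryb,sju] add [mhy] -> 9 lines: drq ceqn hgre khqha hzm rwjes mhy xlyd lfy
Hunk 4: at line 1 remove [ceqn,hgre,khqha] add [ltg] -> 7 lines: drq ltg hzm rwjes mhy xlyd lfy
Hunk 5: at line 2 remove [hzm] add [tht,fbf] -> 8 lines: drq ltg tht fbf rwjes mhy xlyd lfy
Final line count: 8

Answer: 8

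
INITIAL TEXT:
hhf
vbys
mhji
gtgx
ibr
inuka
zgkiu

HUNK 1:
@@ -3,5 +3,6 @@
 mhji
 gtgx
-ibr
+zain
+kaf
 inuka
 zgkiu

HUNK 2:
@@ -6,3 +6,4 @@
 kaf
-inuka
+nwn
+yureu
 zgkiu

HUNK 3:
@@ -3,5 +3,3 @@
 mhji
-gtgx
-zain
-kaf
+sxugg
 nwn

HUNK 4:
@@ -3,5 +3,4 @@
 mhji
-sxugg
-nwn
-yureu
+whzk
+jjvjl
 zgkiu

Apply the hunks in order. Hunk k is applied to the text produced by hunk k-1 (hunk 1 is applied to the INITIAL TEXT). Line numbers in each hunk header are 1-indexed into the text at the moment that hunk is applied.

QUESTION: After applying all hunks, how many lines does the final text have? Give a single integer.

Answer: 6

Derivation:
Hunk 1: at line 3 remove [ibr] add [zain,kaf] -> 8 lines: hhf vbys mhji gtgx zain kaf inuka zgkiu
Hunk 2: at line 6 remove [inuka] add [nwn,yureu] -> 9 lines: hhf vbys mhji gtgx zain kaf nwn yureu zgkiu
Hunk 3: at line 3 remove [gtgx,zain,kaf] add [sxugg] -> 7 lines: hhf vbys mhji sxugg nwn yureu zgkiu
Hunk 4: at line 3 remove [sxugg,nwn,yureu] add [whzk,jjvjl] -> 6 lines: hhf vbys mhji whzk jjvjl zgkiu
Final line count: 6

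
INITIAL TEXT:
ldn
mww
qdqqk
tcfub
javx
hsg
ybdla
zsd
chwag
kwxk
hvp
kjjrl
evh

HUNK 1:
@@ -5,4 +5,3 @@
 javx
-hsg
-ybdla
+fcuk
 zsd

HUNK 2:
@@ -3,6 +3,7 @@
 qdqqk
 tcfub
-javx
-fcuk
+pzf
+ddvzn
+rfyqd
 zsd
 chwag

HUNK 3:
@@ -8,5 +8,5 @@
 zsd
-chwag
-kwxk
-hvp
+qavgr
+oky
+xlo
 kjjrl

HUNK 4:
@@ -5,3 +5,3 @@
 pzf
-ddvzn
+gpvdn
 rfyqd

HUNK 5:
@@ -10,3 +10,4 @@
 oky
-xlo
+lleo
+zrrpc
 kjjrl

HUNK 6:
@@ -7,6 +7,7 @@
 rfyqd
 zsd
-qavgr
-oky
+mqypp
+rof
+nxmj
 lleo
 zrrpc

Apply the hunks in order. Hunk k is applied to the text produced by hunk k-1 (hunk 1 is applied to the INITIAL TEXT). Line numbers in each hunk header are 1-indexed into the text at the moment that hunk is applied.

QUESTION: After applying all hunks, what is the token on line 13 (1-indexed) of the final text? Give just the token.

Answer: zrrpc

Derivation:
Hunk 1: at line 5 remove [hsg,ybdla] add [fcuk] -> 12 lines: ldn mww qdqqk tcfub javx fcuk zsd chwag kwxk hvp kjjrl evh
Hunk 2: at line 3 remove [javx,fcuk] add [pzf,ddvzn,rfyqd] -> 13 lines: ldn mww qdqqk tcfub pzf ddvzn rfyqd zsd chwag kwxk hvp kjjrl evh
Hunk 3: at line 8 remove [chwag,kwxk,hvp] add [qavgr,oky,xlo] -> 13 lines: ldn mww qdqqk tcfub pzf ddvzn rfyqd zsd qavgr oky xlo kjjrl evh
Hunk 4: at line 5 remove [ddvzn] add [gpvdn] -> 13 lines: ldn mww qdqqk tcfub pzf gpvdn rfyqd zsd qavgr oky xlo kjjrl evh
Hunk 5: at line 10 remove [xlo] add [lleo,zrrpc] -> 14 lines: ldn mww qdqqk tcfub pzf gpvdn rfyqd zsd qavgr oky lleo zrrpc kjjrl evh
Hunk 6: at line 7 remove [qavgr,oky] add [mqypp,rof,nxmj] -> 15 lines: ldn mww qdqqk tcfub pzf gpvdn rfyqd zsd mqypp rof nxmj lleo zrrpc kjjrl evh
Final line 13: zrrpc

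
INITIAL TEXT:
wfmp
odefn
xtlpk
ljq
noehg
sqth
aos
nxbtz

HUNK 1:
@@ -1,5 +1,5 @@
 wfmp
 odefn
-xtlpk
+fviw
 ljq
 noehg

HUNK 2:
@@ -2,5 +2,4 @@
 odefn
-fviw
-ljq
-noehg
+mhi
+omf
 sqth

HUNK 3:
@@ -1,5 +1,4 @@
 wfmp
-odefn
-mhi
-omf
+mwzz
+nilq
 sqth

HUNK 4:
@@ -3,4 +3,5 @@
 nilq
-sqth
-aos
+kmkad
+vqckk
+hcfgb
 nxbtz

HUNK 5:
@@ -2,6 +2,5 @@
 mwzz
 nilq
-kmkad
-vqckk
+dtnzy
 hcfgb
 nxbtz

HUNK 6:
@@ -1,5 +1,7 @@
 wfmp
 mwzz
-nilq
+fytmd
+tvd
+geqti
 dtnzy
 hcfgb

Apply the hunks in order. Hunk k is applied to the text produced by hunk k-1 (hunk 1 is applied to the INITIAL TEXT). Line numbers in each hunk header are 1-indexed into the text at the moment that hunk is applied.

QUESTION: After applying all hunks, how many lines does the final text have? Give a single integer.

Hunk 1: at line 1 remove [xtlpk] add [fviw] -> 8 lines: wfmp odefn fviw ljq noehg sqth aos nxbtz
Hunk 2: at line 2 remove [fviw,ljq,noehg] add [mhi,omf] -> 7 lines: wfmp odefn mhi omf sqth aos nxbtz
Hunk 3: at line 1 remove [odefn,mhi,omf] add [mwzz,nilq] -> 6 lines: wfmp mwzz nilq sqth aos nxbtz
Hunk 4: at line 3 remove [sqth,aos] add [kmkad,vqckk,hcfgb] -> 7 lines: wfmp mwzz nilq kmkad vqckk hcfgb nxbtz
Hunk 5: at line 2 remove [kmkad,vqckk] add [dtnzy] -> 6 lines: wfmp mwzz nilq dtnzy hcfgb nxbtz
Hunk 6: at line 1 remove [nilq] add [fytmd,tvd,geqti] -> 8 lines: wfmp mwzz fytmd tvd geqti dtnzy hcfgb nxbtz
Final line count: 8

Answer: 8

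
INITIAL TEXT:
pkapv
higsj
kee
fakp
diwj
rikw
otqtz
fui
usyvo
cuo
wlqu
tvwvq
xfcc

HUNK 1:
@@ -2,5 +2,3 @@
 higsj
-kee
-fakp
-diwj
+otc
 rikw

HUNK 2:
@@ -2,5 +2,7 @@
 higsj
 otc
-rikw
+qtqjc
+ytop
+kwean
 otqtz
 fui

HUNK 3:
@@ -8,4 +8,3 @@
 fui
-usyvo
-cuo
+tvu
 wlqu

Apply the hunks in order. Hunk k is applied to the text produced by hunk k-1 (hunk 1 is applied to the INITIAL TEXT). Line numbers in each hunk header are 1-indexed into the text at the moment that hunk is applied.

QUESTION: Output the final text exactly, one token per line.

Hunk 1: at line 2 remove [kee,fakp,diwj] add [otc] -> 11 lines: pkapv higsj otc rikw otqtz fui usyvo cuo wlqu tvwvq xfcc
Hunk 2: at line 2 remove [rikw] add [qtqjc,ytop,kwean] -> 13 lines: pkapv higsj otc qtqjc ytop kwean otqtz fui usyvo cuo wlqu tvwvq xfcc
Hunk 3: at line 8 remove [usyvo,cuo] add [tvu] -> 12 lines: pkapv higsj otc qtqjc ytop kwean otqtz fui tvu wlqu tvwvq xfcc

Answer: pkapv
higsj
otc
qtqjc
ytop
kwean
otqtz
fui
tvu
wlqu
tvwvq
xfcc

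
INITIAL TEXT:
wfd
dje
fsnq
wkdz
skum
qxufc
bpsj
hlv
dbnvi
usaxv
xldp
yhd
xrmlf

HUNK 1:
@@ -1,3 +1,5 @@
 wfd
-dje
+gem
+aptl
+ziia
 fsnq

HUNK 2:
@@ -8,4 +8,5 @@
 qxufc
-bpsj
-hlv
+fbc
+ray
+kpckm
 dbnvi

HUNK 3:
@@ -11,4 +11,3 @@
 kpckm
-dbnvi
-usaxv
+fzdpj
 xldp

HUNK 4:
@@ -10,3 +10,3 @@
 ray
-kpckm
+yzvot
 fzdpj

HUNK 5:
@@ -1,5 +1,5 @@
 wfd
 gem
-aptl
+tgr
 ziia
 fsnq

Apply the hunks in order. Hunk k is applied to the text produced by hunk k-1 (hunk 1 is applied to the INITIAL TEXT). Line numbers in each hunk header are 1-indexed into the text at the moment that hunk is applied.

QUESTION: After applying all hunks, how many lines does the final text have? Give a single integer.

Hunk 1: at line 1 remove [dje] add [gem,aptl,ziia] -> 15 lines: wfd gem aptl ziia fsnq wkdz skum qxufc bpsj hlv dbnvi usaxv xldp yhd xrmlf
Hunk 2: at line 8 remove [bpsj,hlv] add [fbc,ray,kpckm] -> 16 lines: wfd gem aptl ziia fsnq wkdz skum qxufc fbc ray kpckm dbnvi usaxv xldp yhd xrmlf
Hunk 3: at line 11 remove [dbnvi,usaxv] add [fzdpj] -> 15 lines: wfd gem aptl ziia fsnq wkdz skum qxufc fbc ray kpckm fzdpj xldp yhd xrmlf
Hunk 4: at line 10 remove [kpckm] add [yzvot] -> 15 lines: wfd gem aptl ziia fsnq wkdz skum qxufc fbc ray yzvot fzdpj xldp yhd xrmlf
Hunk 5: at line 1 remove [aptl] add [tgr] -> 15 lines: wfd gem tgr ziia fsnq wkdz skum qxufc fbc ray yzvot fzdpj xldp yhd xrmlf
Final line count: 15

Answer: 15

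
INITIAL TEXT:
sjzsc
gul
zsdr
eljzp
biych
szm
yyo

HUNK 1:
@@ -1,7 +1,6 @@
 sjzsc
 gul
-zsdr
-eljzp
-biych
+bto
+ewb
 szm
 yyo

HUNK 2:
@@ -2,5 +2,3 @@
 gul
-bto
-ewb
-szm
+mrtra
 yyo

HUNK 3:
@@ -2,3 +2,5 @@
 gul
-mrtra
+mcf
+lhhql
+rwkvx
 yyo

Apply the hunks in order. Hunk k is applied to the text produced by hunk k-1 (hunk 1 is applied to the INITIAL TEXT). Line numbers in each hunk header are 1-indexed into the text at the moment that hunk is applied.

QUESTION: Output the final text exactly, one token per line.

Answer: sjzsc
gul
mcf
lhhql
rwkvx
yyo

Derivation:
Hunk 1: at line 1 remove [zsdr,eljzp,biych] add [bto,ewb] -> 6 lines: sjzsc gul bto ewb szm yyo
Hunk 2: at line 2 remove [bto,ewb,szm] add [mrtra] -> 4 lines: sjzsc gul mrtra yyo
Hunk 3: at line 2 remove [mrtra] add [mcf,lhhql,rwkvx] -> 6 lines: sjzsc gul mcf lhhql rwkvx yyo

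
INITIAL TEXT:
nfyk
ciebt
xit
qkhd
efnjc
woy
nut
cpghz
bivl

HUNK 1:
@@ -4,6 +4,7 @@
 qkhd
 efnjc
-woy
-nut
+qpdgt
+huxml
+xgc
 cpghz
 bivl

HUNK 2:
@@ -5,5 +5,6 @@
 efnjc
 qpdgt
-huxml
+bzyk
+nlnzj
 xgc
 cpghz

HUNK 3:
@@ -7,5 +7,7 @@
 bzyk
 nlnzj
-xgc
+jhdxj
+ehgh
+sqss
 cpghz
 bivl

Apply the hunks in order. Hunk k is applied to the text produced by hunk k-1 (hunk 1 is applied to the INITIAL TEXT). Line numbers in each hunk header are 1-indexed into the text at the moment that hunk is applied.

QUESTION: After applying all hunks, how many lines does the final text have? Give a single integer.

Hunk 1: at line 4 remove [woy,nut] add [qpdgt,huxml,xgc] -> 10 lines: nfyk ciebt xit qkhd efnjc qpdgt huxml xgc cpghz bivl
Hunk 2: at line 5 remove [huxml] add [bzyk,nlnzj] -> 11 lines: nfyk ciebt xit qkhd efnjc qpdgt bzyk nlnzj xgc cpghz bivl
Hunk 3: at line 7 remove [xgc] add [jhdxj,ehgh,sqss] -> 13 lines: nfyk ciebt xit qkhd efnjc qpdgt bzyk nlnzj jhdxj ehgh sqss cpghz bivl
Final line count: 13

Answer: 13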